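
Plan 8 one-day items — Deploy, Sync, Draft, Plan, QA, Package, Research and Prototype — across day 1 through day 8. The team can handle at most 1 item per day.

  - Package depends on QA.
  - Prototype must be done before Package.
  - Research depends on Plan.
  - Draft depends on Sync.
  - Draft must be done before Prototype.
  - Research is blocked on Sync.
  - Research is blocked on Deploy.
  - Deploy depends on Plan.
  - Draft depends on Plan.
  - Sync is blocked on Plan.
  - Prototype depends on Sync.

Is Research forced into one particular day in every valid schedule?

Research can be day 4 (e.g. Prototype -> day 6; Package -> day 8; Plan -> day 1; QA -> day 7; Deploy -> day 3; Draft -> day 5; Research -> day 4; Sync -> day 2) or day 5 (e.g. Package in day 8; Deploy in day 4; QA in day 7; Research in day 5; Plan in day 1; Sync in day 2; Prototype in day 6; Draft in day 3).

No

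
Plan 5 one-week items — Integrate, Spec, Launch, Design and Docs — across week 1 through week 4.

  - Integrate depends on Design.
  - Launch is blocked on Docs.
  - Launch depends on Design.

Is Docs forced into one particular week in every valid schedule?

No

Docs can be week 1 (e.g. Design -> week 1, Launch -> week 2, Docs -> week 1, Spec -> week 1, Integrate -> week 2) or week 2 (e.g. Design -> week 1; Spec -> week 1; Launch -> week 3; Docs -> week 2; Integrate -> week 2).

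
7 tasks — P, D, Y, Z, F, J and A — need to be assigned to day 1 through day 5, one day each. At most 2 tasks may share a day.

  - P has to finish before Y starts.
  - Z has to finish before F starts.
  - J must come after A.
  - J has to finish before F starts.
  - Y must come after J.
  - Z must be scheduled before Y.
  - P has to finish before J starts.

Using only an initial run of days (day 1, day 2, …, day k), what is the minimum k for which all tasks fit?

4 days

The precedence chain requires at least 3 distinct days.
With at most 2 per day and 7 tasks, at least 4 days are needed.
4 works (last occupied day: day 4): for example F=day 3, P=day 1, Z=day 2, J=day 2, A=day 1, Y=day 3, D=day 4.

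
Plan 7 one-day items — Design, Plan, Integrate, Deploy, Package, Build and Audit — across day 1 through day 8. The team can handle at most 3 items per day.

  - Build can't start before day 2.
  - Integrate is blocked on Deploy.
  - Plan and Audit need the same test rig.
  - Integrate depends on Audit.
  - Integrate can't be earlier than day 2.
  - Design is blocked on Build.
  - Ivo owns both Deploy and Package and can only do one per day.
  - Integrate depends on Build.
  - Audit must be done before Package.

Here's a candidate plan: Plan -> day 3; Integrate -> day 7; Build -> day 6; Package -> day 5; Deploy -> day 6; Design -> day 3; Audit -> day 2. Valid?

Integrate can't be earlier than day 2 — holds.
Plan and Audit need the same test rig — holds.
Ivo owns both Deploy and Package and can only do one per day — holds.
The team can handle at most 3 items per day — holds.
Integrate depends on Audit — holds.
Design is blocked on Build — violated.
Integrate is blocked on Deploy — holds.
Audit must be done before Package — holds.
Integrate depends on Build — holds.
Build can't start before day 2 — holds.

No — it violates: Design is blocked on Build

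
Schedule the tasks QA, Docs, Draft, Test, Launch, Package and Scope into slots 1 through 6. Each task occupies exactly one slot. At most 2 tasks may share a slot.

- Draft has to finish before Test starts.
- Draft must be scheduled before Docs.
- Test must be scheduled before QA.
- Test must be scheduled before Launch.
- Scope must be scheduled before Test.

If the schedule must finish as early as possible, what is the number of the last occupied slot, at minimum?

The precedence chain requires at least 3 distinct slots.
With at most 2 per slot and 7 tasks, at least 4 slots are needed.
4 works (last occupied slot: 4): for example Test in 2, Scope in 1, Draft in 1, Launch in 3, QA in 3, Package in 4, Docs in 2.

4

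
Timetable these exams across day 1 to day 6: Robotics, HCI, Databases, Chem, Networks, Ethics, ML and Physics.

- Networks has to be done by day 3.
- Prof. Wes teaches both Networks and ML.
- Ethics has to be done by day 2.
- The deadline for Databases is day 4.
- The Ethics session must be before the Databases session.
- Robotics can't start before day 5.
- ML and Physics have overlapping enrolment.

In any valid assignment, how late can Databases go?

day 4

Precedence pushes Databases to at least day 2; Databases's own window allows nothing later than day 4.
Databases at day 4 is achievable: Databases in day 4; Networks in day 1; HCI in day 1; ML in day 2; Robotics in day 5; Chem in day 1; Ethics in day 1; Physics in day 1.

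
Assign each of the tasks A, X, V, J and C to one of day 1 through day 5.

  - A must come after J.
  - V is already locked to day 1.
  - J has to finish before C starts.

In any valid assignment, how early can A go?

Precedence pushes A to at least day 2.
A at day 2 is achievable: J -> day 1; C -> day 2; V -> day 1; X -> day 1; A -> day 2.

day 2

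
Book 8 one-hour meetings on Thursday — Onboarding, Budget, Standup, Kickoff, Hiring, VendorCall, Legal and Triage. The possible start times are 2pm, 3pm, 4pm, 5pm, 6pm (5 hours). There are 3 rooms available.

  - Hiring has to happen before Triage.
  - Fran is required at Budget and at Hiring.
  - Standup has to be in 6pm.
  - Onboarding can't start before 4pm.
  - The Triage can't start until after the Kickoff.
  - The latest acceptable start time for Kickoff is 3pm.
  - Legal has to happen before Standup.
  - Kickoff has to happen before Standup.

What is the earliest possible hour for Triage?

3pm

Precedence pushes Triage to at least 3pm.
Triage at 3pm is achievable: Legal=2pm; Triage=3pm; Onboarding=4pm; Hiring=2pm; Kickoff=2pm; Budget=3pm; Standup=6pm; VendorCall=3pm.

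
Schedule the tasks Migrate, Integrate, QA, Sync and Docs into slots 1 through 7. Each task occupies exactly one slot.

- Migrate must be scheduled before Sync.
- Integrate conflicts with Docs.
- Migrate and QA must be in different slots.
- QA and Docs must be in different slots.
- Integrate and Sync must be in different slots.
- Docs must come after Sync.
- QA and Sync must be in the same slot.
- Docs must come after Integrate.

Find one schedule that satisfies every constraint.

QA=2, Sync=2, Integrate=1, Migrate=1, Docs=3

Checking: Sync(2) before Docs(3); Integrate(1) before Docs(3); Migrate(1) before Sync(2); Integrate(1) != Docs(3); QA(2) != Docs(3); Integrate(1) != Sync(2); Migrate(1) != QA(2); QA = Sync = 2.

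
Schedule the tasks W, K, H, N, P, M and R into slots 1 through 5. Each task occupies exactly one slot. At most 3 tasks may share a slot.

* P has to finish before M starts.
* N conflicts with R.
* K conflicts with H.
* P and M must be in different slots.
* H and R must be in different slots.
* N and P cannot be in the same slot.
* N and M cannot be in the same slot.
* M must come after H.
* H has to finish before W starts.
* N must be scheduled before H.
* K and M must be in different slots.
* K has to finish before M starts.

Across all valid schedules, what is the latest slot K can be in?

Downstream work caps K at 4.
K at 4 is achievable: P=2, W=3, R=3, K=4, N=1, H=2, M=5.

4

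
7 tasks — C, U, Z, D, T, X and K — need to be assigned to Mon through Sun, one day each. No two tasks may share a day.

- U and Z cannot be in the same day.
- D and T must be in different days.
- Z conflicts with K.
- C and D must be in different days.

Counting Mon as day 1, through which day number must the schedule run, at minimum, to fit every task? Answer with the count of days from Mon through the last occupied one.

7

With at most 1 per day and 7 tasks, at least 7 days are needed.
7 works (last occupied day: Sun): for example X in Sat; K in Sun; C in Mon; T in Fri; U in Tue; Z in Wed; D in Thu.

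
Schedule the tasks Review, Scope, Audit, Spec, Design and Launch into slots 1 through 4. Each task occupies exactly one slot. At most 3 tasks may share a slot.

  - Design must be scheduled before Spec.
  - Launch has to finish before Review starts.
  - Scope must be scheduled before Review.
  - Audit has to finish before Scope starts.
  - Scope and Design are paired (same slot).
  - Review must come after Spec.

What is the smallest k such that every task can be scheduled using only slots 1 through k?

4 slots

The precedence chain requires at least 4 distinct slots.
With at most 3 per slot and 6 tasks, at least 2 slots are needed.
4 works (last occupied slot: 4): for example Launch=1, Review=4, Design=2, Scope=2, Spec=3, Audit=1.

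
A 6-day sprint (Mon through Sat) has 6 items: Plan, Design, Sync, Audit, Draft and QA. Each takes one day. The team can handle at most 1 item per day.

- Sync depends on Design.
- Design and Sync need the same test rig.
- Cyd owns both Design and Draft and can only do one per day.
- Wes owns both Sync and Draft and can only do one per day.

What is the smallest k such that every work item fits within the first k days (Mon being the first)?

The precedence chain requires at least 2 distinct days.
With at most 1 per day and 6 work items, at least 6 days are needed.
6 works (last occupied day: Sat): for example Sync in Tue; Plan in Wed; Audit in Thu; Design in Mon; Draft in Fri; QA in Sat.

6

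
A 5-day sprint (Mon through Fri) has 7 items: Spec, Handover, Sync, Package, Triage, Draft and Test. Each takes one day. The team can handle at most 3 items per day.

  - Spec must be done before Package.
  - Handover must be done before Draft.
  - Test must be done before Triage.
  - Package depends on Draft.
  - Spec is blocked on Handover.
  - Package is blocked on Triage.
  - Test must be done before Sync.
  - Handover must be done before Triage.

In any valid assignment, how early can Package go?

Wed

Precedence pushes Package to at least Wed.
Package at Wed is achievable: Triage -> Tue, Draft -> Tue, Spec -> Tue, Handover -> Mon, Test -> Mon, Sync -> Wed, Package -> Wed.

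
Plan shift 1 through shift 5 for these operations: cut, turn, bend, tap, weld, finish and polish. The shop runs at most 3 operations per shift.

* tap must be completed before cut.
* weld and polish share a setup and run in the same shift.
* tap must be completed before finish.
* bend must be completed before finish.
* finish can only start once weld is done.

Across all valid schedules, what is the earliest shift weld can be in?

shift 1

Downstream work caps weld at shift 4.
weld at shift 1 is achievable: cut=shift 2; polish=shift 1; bend=shift 2; finish=shift 3; weld=shift 1; turn=shift 2; tap=shift 1.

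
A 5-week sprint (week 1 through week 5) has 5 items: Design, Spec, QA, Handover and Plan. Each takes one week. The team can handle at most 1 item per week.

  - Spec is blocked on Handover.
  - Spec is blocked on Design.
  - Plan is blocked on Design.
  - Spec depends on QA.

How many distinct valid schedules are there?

Splitting on Design: it can be week 1 (8), week 2 (6), week 3 (4). Listing each branch's schedules as (Spec, QA, Handover, Plan) by week number:
Design=week 1: (4,2,3,5) (4,3,2,5) (5,2,3,4) (5,2,4,3) (5,3,2,4) (5,3,4,2) (5,4,2,3) (5,4,3,2) — 8.
Design=week 2: (4,1,3,5) (4,3,1,5) (5,1,3,4) (5,1,4,3) (5,3,1,4) (5,4,1,3) — 6.
Design=week 3: (4,1,2,5) (4,2,1,5) (5,1,2,4) (5,2,1,4) — 4.
Summing: 8 + 6 + 4 = 18.

18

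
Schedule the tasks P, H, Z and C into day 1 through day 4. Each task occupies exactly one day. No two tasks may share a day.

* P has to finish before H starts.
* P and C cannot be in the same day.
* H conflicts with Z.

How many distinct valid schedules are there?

12

Splitting on P: it can be day 1 (6), day 2 (4), day 3 (2). Listing each branch's schedules as (H, Z, C) by day number:
P=day 1: (2,3,4) (2,4,3) (3,2,4) (3,4,2) (4,2,3) (4,3,2) — 6.
P=day 2: (3,1,4) (3,4,1) (4,1,3) (4,3,1) — 4.
P=day 3: (4,1,2) (4,2,1) — 2.
Summing: 6 + 4 + 2 = 12.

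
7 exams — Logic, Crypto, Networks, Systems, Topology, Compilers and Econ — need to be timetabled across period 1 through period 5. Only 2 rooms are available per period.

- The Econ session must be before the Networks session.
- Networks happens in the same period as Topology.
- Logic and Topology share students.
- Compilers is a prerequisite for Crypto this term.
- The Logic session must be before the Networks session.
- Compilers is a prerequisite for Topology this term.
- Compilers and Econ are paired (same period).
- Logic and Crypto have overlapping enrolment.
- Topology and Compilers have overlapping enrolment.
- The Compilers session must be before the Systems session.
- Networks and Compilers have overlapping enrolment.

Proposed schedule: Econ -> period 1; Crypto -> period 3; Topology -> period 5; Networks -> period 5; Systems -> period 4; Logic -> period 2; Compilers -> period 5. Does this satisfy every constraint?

No. Networks and Compilers have overlapping enrolment is not satisfied.

Compilers is a prerequisite for Crypto this term — violated.
Topology and Compilers have overlapping enrolment — violated.
Networks and Compilers have overlapping enrolment — violated.
Only 2 rooms are available per period — violated.
The Logic session must be before the Networks session — holds.
The Compilers session must be before the Systems session — violated.
Logic and Crypto have overlapping enrolment — holds.
Compilers and Econ are paired (same period) — violated.
Networks happens in the same period as Topology — holds.
Logic and Topology share students — holds.
Compilers is a prerequisite for Topology this term — violated.
The Econ session must be before the Networks session — holds.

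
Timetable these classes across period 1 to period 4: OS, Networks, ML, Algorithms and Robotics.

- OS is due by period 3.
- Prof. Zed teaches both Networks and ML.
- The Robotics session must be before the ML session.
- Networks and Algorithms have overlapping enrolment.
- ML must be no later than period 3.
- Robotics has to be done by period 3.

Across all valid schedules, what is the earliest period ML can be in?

Precedence pushes ML to at least period 2; ML's own window allows nothing later than period 3.
ML at period 2 is achievable: ML -> period 2, Robotics -> period 1, OS -> period 1, Algorithms -> period 2, Networks -> period 1.

period 2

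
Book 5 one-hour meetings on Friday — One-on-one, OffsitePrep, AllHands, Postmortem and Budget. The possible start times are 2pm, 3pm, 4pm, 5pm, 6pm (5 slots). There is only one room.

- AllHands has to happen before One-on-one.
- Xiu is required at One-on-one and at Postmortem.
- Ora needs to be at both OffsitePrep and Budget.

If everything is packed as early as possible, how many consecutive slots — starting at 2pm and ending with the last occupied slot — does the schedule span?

5

The precedence chain requires at least 2 distinct slots.
With at most 1 per slot and 5 meetings, at least 5 slots are needed.
5 works (last occupied slot: 6pm): for example OffsitePrep=4pm; One-on-one=3pm; AllHands=2pm; Budget=6pm; Postmortem=5pm.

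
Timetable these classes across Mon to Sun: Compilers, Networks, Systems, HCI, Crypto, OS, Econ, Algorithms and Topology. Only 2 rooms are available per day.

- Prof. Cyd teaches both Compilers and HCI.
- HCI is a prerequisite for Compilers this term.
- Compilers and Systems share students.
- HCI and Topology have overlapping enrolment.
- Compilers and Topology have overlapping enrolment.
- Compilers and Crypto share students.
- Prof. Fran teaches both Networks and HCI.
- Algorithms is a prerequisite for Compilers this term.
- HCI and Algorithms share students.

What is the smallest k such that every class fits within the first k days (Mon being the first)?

The precedence chain requires at least 2 distinct days.
With at most 2 per day and 9 classes, at least 5 days are needed.
5 works (last occupied day: Fri): for example Topology=Fri, Algorithms=Tue, Compilers=Wed, Systems=Mon, Econ=Thu, HCI=Mon, OS=Wed, Networks=Tue, Crypto=Thu.

5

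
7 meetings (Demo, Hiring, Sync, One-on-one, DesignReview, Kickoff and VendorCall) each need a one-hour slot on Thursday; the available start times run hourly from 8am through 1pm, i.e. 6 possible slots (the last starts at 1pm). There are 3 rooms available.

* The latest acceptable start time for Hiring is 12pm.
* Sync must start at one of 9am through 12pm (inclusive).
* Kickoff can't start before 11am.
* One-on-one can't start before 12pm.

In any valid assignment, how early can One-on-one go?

One-on-one is available from 12pm.
One-on-one at 12pm is achievable: Hiring=8am; DesignReview=8am; VendorCall=9am; Kickoff=11am; Demo=8am; One-on-one=12pm; Sync=9am.

12pm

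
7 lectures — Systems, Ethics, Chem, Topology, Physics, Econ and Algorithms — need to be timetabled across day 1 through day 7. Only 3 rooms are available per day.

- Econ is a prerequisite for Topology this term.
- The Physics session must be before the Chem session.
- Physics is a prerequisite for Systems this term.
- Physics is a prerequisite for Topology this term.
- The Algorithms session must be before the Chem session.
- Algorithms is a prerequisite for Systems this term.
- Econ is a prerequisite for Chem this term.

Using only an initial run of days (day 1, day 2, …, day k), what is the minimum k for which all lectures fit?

The precedence chain requires at least 2 distinct days.
With at most 3 per day and 7 lectures, at least 3 days are needed.
3 works (last occupied day: day 3): for example Physics in day 1; Systems in day 2; Econ in day 1; Chem in day 2; Algorithms in day 1; Topology in day 2; Ethics in day 3.

3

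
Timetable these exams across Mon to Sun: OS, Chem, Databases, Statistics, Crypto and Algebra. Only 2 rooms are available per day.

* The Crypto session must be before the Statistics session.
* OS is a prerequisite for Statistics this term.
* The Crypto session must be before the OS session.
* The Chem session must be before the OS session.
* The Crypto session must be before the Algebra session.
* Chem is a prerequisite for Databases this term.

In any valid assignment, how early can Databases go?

Tue

Precedence pushes Databases to at least Tue.
Databases at Tue is achievable: Crypto -> Mon; Databases -> Tue; Chem -> Mon; Algebra -> Wed; Statistics -> Wed; OS -> Tue.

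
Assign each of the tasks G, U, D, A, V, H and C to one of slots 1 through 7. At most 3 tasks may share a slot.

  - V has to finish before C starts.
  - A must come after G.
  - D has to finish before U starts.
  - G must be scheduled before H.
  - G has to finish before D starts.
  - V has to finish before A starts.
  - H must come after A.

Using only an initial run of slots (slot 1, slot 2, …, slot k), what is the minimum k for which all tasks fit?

3

The precedence chain requires at least 3 distinct slots.
With at most 3 per slot and 7 tasks, at least 3 slots are needed.
3 works (last occupied slot: 3): for example G=1, A=2, C=2, H=3, D=2, V=1, U=3.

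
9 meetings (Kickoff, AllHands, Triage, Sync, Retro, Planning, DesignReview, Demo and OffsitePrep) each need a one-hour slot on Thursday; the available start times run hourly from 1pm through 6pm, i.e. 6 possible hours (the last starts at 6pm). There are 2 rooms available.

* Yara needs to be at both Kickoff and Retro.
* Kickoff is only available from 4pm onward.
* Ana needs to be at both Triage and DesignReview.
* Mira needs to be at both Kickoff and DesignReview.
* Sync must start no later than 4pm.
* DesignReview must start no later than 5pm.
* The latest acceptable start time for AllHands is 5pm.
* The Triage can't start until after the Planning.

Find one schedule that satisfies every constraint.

Triage in 3pm; Sync in 1pm; DesignReview in 2pm; Retro in 3pm; Planning in 2pm; AllHands in 1pm; OffsitePrep in 5pm; Demo in 4pm; Kickoff in 4pm

Checking: Planning(2pm) before Triage(3pm); Kickoff(4pm) != Retro(3pm); Kickoff(4pm) != DesignReview(2pm); Triage(3pm) != DesignReview(2pm); DesignReview=2pm in [1pm,5pm]; AllHands=1pm in [1pm,5pm]; Sync=1pm in [1pm,4pm]; Kickoff=4pm in [4pm,6pm]; max 2 per hour (cap 2).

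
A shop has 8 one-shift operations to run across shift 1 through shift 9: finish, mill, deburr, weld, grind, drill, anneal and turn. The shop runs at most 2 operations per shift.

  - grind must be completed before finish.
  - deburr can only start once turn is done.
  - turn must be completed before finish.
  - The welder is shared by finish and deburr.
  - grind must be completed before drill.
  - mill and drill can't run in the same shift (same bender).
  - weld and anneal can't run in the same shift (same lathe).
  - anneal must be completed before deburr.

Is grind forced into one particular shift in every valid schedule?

grind can be shift 1 (e.g. finish=shift 2, deburr=shift 3, grind=shift 1, drill=shift 3, anneal=shift 2, mill=shift 4, weld=shift 4, turn=shift 1) or shift 2 (e.g. anneal in shift 1; mill in shift 4; deburr in shift 2; grind in shift 2; turn in shift 1; weld in shift 4; finish in shift 3; drill in shift 3).

No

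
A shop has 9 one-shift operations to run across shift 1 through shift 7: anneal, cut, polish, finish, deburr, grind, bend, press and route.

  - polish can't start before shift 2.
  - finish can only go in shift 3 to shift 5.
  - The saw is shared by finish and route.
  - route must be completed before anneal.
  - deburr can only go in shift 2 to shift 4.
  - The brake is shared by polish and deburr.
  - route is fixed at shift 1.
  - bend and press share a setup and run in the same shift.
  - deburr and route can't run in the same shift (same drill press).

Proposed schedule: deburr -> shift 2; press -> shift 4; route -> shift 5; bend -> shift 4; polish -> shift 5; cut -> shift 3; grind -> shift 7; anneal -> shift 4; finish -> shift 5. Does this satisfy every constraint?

No. The saw is shared by finish and route is not satisfied.

route must be completed before anneal — violated.
The saw is shared by finish and route — violated.
finish can only go in shift 3 to shift 5 — holds.
route is fixed at shift 1 — violated.
deburr and route can't run in the same shift (same drill press) — holds.
polish can't start before shift 2 — holds.
deburr can only go in shift 2 to shift 4 — holds.
bend and press share a setup and run in the same shift — holds.
The brake is shared by polish and deburr — holds.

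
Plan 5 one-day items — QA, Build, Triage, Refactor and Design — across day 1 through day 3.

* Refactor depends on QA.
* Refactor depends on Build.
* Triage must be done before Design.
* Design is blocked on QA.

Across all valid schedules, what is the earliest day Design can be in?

day 2

Precedence pushes Design to at least day 2.
Design at day 2 is achievable: QA=day 1, Triage=day 1, Build=day 1, Design=day 2, Refactor=day 2.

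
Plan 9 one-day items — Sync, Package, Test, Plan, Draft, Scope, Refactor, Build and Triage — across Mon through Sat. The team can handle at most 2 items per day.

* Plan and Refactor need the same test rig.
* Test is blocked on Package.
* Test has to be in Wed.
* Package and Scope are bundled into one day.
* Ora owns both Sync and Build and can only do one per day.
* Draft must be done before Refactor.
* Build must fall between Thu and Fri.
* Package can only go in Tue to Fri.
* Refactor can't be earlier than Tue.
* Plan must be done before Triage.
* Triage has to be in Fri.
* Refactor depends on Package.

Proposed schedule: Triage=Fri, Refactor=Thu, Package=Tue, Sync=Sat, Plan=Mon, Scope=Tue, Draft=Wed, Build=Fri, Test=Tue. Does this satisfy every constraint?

Invalid. The team can handle at most 2 items per day.

Refactor depends on Package — holds.
Plan must be done before Triage — holds.
Plan and Refactor need the same test rig — holds.
Test is blocked on Package — violated.
Refactor can't be earlier than Tue — holds.
Package can only go in Tue to Fri — holds.
Build must fall between Thu and Fri — holds.
Draft must be done before Refactor — holds.
Triage has to be in Fri — holds.
Test has to be in Wed — violated.
The team can handle at most 2 items per day — violated.
Package and Scope are bundled into one day — holds.
Ora owns both Sync and Build and can only do one per day — holds.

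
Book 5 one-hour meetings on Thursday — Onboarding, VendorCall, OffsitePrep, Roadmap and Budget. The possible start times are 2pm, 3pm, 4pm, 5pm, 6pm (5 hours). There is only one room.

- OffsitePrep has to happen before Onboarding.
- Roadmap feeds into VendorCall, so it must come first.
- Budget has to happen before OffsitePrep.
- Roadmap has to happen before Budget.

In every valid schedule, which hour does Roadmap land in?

2pm

Downstream work caps Roadmap at 3pm.
So Roadmap is pinned to 2pm.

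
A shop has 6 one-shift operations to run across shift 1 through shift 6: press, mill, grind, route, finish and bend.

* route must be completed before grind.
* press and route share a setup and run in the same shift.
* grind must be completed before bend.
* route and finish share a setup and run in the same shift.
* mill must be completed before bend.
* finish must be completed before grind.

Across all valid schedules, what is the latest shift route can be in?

shift 4

Downstream work caps route at shift 4.
route at shift 4 is achievable: press -> shift 4; finish -> shift 4; mill -> shift 1; grind -> shift 5; route -> shift 4; bend -> shift 6.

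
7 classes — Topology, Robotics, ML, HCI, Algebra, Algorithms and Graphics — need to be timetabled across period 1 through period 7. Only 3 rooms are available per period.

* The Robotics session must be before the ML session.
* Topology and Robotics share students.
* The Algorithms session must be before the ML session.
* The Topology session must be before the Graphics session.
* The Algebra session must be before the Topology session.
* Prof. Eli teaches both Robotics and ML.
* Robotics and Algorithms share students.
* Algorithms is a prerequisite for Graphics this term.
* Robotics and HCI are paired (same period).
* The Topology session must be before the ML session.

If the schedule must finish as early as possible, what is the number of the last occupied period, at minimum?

period 3

The precedence chain requires at least 3 distinct periods.
With at most 3 per period and 7 classes, at least 3 periods are needed.
3 works (last occupied period: period 3): for example ML in period 3; Robotics in period 1; Topology in period 2; Graphics in period 3; HCI in period 1; Algebra in period 1; Algorithms in period 2.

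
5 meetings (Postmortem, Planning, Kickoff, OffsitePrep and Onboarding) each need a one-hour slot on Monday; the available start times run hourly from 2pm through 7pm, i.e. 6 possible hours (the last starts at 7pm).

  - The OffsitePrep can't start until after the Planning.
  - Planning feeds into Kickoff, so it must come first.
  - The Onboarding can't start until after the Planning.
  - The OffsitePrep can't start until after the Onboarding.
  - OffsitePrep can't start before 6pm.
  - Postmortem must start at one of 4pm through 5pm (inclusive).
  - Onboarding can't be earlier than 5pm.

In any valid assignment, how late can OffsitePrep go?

OffsitePrep is available from 6pm.
OffsitePrep at 7pm is achievable: Planning=2pm, OffsitePrep=7pm, Kickoff=3pm, Postmortem=4pm, Onboarding=5pm.

7pm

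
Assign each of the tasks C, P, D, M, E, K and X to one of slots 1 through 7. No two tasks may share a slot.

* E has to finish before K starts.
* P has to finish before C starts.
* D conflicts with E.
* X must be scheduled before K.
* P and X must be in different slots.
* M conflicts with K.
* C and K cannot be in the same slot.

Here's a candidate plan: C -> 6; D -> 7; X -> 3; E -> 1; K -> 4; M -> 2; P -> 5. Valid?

C and K cannot be in the same slot — holds.
M conflicts with K — holds.
E has to finish before K starts — holds.
X must be scheduled before K — holds.
D conflicts with E — holds.
P and X must be in different slots — holds.
No two tasks may share a slot — holds.
P has to finish before C starts — holds.

Valid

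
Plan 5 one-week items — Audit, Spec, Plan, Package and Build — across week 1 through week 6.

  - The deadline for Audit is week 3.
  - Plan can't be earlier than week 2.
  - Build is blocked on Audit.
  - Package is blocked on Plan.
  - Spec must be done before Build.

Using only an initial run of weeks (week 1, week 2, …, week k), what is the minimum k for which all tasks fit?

The precedence chain requires at least 2 distinct weeks.
Propagating the time windows through the other constraints, Package can't land before week 3, so the schedule must run through at least week 3.
3 works (last occupied week: week 3): for example Build -> week 2, Audit -> week 1, Plan -> week 2, Package -> week 3, Spec -> week 1.

3 weeks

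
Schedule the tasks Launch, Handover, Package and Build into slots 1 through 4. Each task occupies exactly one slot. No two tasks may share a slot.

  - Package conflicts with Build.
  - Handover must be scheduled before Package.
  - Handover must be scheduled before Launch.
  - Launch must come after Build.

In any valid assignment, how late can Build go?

Downstream work caps Build at 3.
Build at 3 is achievable: Build -> 3; Launch -> 4; Handover -> 1; Package -> 2.

3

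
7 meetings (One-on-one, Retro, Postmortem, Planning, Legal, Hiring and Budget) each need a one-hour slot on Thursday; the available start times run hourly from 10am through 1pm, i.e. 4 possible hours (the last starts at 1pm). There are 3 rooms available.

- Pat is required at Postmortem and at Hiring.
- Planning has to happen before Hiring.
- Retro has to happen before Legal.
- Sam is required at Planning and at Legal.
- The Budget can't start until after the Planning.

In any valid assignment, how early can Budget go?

Precedence pushes Budget to at least 11am.
Budget at 11am is achievable: Planning=10am, Legal=11am, Budget=11am, Postmortem=12pm, Retro=10am, One-on-one=10am, Hiring=11am.

11am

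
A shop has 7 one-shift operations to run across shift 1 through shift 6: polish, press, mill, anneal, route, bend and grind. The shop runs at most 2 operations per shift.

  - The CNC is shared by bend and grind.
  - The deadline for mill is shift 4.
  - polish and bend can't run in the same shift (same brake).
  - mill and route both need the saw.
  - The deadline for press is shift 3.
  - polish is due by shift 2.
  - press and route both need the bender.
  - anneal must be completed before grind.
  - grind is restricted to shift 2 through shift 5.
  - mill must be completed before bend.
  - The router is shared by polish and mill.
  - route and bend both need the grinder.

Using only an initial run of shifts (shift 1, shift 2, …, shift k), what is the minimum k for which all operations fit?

4 shifts

The precedence chain requires at least 2 distinct shifts.
With at most 2 per shift and 7 operations, at least 4 shifts are needed.
4 works (last occupied shift: shift 4): for example anneal -> shift 1, bend -> shift 3, press -> shift 3, polish -> shift 1, route -> shift 4, mill -> shift 2, grind -> shift 2.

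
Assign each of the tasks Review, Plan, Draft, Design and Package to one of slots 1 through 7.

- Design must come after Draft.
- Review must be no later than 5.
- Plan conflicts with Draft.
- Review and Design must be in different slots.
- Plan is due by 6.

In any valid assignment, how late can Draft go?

6

Downstream work caps Draft at 6.
Draft at 6 is achievable: Plan in 1; Package in 1; Review in 1; Draft in 6; Design in 7.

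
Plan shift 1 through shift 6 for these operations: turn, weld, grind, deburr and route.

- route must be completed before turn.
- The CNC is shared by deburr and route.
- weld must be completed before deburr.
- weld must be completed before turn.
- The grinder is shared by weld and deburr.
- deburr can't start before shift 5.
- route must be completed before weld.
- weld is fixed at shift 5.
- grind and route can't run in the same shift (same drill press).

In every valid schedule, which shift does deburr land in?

shift 6

deburr's window is shift 5–shift 6.
weld is fixed at shift 5, and deburr can't share a shift with weld.
So deburr must be shift 6.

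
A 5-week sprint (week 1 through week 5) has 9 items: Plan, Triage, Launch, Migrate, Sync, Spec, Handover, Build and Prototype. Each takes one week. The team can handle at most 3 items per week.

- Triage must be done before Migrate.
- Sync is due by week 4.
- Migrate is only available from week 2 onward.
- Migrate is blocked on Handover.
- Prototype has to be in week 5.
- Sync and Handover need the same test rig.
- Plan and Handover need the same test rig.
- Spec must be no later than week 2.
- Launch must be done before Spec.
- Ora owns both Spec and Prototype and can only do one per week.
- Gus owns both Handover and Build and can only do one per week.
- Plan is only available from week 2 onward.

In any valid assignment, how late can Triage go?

week 4

Downstream work caps Triage at week 4.
Triage at week 4 is achievable: Triage -> week 4, Handover -> week 3, Spec -> week 2, Migrate -> week 5, Prototype -> week 5, Plan -> week 2, Build -> week 1, Sync -> week 1, Launch -> week 1.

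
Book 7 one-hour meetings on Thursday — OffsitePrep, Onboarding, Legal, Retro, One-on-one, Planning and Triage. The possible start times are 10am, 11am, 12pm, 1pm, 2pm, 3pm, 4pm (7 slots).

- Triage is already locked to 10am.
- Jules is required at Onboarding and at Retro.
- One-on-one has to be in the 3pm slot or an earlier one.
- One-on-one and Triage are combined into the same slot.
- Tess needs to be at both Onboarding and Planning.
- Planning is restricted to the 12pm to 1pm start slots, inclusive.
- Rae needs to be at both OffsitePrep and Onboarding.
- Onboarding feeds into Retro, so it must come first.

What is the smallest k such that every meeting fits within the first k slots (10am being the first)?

3

The precedence chain requires at least 2 distinct slots.
Planning can't be placed before 12pm — that is slot 3 counting from 10am — so the schedule must run through at least 3 slots.
3 works (last occupied slot: 12pm): for example Legal -> 10am, OffsitePrep -> 11am, Planning -> 12pm, One-on-one -> 10am, Triage -> 10am, Onboarding -> 10am, Retro -> 11am.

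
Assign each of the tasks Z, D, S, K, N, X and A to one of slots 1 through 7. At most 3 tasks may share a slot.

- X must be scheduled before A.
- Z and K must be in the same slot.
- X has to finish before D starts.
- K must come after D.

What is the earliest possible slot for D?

2

Precedence pushes D to at least 2; downstream work caps D at 6.
D at 2 is achievable: K=3, Z=3, S=1, X=1, N=1, A=2, D=2.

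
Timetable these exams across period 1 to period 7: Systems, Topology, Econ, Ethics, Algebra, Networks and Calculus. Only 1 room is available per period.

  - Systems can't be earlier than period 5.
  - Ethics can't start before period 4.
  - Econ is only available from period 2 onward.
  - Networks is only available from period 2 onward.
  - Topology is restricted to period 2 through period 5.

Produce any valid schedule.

Ethics=period 4, Econ=period 3, Topology=period 2, Calculus=period 7, Networks=period 6, Systems=period 5, Algebra=period 1

Checking: Networks=period 6 in [period 2,period 7]; Topology=period 2 in [period 2,period 5]; Ethics=period 4 in [period 4,period 7]; Econ=period 3 in [period 2,period 7]; Systems=period 5 in [period 5,period 7]; max 1 per period (cap 1).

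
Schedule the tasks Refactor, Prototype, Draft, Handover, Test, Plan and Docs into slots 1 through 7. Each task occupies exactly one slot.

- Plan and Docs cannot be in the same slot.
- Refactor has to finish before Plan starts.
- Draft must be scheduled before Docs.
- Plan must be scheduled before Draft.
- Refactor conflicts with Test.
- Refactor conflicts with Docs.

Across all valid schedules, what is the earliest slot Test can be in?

Test at 1 is achievable: Handover -> 1, Prototype -> 1, Draft -> 4, Refactor -> 2, Plan -> 3, Docs -> 5, Test -> 1.

1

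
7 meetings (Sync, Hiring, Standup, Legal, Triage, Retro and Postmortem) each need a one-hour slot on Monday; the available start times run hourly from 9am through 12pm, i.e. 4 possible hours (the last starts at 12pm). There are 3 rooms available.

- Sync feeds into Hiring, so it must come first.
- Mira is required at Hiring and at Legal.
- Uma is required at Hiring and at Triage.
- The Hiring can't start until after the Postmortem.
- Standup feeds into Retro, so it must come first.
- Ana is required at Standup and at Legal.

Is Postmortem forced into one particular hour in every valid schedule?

No

Postmortem can be 9am (e.g. Sync in 9am, Legal in 11am, Retro in 10am, Standup in 9am, Postmortem in 9am, Hiring in 10am, Triage in 11am) or 10am (e.g. Sync=9am; Legal=10am; Retro=10am; Hiring=11am; Postmortem=10am; Standup=9am; Triage=9am).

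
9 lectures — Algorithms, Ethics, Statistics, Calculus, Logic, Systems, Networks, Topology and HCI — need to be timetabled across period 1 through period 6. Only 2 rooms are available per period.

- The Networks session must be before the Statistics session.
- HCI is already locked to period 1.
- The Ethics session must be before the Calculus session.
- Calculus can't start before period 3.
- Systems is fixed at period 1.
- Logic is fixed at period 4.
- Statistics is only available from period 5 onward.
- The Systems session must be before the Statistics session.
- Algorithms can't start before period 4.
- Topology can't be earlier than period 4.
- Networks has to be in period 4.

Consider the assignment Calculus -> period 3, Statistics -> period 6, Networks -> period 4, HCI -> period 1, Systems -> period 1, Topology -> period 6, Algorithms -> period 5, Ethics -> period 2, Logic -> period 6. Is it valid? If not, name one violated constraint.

Logic is fixed at period 4 — violated.
HCI is already locked to period 1 — holds.
The Networks session must be before the Statistics session — holds.
Calculus can't start before period 3 — holds.
The Systems session must be before the Statistics session — holds.
Statistics is only available from period 5 onward — holds.
The Ethics session must be before the Calculus session — holds.
Algorithms can't start before period 4 — holds.
Networks has to be in period 4 — holds.
Only 2 rooms are available per period — violated.
Topology can't be earlier than period 4 — holds.
Systems is fixed at period 1 — holds.

No. Only 2 rooms are available per period is not satisfied.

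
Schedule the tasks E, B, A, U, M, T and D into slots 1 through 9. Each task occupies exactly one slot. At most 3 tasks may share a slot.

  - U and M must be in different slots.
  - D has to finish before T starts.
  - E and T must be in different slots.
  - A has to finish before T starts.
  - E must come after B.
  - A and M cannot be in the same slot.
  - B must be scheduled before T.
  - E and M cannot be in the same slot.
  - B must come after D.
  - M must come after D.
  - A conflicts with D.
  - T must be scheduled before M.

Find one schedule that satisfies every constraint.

E -> 5, T -> 3, M -> 4, U -> 1, D -> 1, A -> 2, B -> 2

Checking: D(1) before T(3); D(1) before M(4); D(1) before B(2); A(2) before T(3); B(2) before E(5); B(2) before T(3); T(3) before M(4); A(2) != D(1); U(1) != M(4); A(2) != M(4); E(5) != T(3); E(5) != M(4); max 2 per slot (cap 3).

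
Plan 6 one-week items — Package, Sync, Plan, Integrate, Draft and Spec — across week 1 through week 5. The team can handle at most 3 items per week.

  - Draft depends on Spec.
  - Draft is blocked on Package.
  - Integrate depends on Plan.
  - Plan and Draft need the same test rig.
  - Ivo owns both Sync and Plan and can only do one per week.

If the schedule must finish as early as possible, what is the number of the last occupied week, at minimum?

week 2

The precedence chain requires at least 2 distinct weeks.
With at most 3 per week and 6 work items, at least 2 weeks are needed.
2 works (last occupied week: week 2): for example Integrate -> week 2; Draft -> week 2; Plan -> week 1; Sync -> week 2; Package -> week 1; Spec -> week 1.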